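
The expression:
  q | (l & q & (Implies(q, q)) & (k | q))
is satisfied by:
  {q: True}


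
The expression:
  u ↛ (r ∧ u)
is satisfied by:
  {u: True, r: False}


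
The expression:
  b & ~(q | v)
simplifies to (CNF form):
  b & ~q & ~v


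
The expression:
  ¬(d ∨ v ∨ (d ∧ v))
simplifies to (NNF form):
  ¬d ∧ ¬v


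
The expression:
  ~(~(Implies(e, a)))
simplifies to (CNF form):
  a | ~e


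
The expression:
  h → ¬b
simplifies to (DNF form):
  ¬b ∨ ¬h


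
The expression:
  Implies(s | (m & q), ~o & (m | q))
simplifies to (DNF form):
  (m & ~o) | (q & ~o) | (~m & ~s) | (~q & ~s)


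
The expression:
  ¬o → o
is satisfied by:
  {o: True}


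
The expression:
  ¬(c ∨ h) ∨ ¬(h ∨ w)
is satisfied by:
  {h: False, w: False, c: False}
  {c: True, h: False, w: False}
  {w: True, h: False, c: False}


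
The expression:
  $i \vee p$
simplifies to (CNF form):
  $i \vee p$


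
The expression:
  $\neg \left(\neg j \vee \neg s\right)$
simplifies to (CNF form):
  $j \wedge s$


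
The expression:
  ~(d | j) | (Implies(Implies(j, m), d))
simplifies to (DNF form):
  d | ~j | ~m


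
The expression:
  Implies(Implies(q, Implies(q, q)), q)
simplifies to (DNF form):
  q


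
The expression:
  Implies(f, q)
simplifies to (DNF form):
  q | ~f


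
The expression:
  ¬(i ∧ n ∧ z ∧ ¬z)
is always true.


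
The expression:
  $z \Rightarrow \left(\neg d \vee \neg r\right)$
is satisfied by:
  {z: False, d: False, r: False}
  {r: True, z: False, d: False}
  {d: True, z: False, r: False}
  {r: True, d: True, z: False}
  {z: True, r: False, d: False}
  {r: True, z: True, d: False}
  {d: True, z: True, r: False}


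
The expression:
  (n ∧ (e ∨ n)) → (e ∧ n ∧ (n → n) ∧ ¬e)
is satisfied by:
  {n: False}


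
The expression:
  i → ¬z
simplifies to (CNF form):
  ¬i ∨ ¬z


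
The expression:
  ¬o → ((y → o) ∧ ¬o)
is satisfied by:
  {o: True, y: False}
  {y: False, o: False}
  {y: True, o: True}


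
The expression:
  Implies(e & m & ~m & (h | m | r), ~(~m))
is always true.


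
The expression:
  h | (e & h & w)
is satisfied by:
  {h: True}


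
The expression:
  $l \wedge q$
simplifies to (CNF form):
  $l \wedge q$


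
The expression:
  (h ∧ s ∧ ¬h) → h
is always true.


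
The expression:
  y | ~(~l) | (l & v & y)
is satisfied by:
  {y: True, l: True}
  {y: True, l: False}
  {l: True, y: False}


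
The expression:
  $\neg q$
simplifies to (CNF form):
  $\neg q$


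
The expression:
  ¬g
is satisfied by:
  {g: False}


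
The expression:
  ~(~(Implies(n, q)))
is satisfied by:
  {q: True, n: False}
  {n: False, q: False}
  {n: True, q: True}


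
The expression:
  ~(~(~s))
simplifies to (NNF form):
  ~s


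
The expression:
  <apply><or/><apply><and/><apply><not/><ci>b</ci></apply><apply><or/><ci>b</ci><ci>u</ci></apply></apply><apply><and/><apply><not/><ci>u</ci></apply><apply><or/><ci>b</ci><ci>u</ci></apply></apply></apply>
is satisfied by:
  {b: True, u: False}
  {u: True, b: False}


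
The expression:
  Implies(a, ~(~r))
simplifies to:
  r | ~a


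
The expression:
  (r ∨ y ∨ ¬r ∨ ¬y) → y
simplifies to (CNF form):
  y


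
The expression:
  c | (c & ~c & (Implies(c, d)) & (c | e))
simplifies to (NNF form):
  c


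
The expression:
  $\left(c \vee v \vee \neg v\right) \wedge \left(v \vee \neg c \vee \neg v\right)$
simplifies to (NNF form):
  $\text{True}$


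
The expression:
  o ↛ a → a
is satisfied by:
  {a: True, o: False}
  {o: False, a: False}
  {o: True, a: True}


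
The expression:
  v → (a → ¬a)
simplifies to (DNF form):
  ¬a ∨ ¬v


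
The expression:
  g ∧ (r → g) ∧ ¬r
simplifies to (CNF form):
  g ∧ ¬r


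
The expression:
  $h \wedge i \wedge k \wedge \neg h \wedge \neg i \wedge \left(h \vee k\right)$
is never true.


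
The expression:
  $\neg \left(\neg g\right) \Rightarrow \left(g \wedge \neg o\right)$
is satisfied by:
  {g: False, o: False}
  {o: True, g: False}
  {g: True, o: False}


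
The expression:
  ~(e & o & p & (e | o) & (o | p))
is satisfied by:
  {p: False, e: False, o: False}
  {o: True, p: False, e: False}
  {e: True, p: False, o: False}
  {o: True, e: True, p: False}
  {p: True, o: False, e: False}
  {o: True, p: True, e: False}
  {e: True, p: True, o: False}


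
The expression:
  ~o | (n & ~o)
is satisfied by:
  {o: False}


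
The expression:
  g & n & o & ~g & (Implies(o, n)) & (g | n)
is never true.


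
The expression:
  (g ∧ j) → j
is always true.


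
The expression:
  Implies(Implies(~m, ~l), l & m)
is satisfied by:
  {l: True}


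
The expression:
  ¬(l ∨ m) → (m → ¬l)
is always true.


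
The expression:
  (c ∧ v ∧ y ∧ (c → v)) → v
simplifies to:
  True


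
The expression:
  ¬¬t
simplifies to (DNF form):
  t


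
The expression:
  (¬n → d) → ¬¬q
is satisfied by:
  {q: True, d: False, n: False}
  {n: True, q: True, d: False}
  {q: True, d: True, n: False}
  {n: True, q: True, d: True}
  {n: False, d: False, q: False}


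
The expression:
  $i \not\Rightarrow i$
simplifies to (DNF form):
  $\text{False}$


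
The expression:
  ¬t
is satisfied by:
  {t: False}


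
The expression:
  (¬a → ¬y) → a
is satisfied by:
  {a: True, y: True}
  {a: True, y: False}
  {y: True, a: False}


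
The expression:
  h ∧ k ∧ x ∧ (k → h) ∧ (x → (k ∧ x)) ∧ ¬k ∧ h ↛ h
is never true.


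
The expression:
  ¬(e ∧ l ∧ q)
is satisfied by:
  {l: False, e: False, q: False}
  {q: True, l: False, e: False}
  {e: True, l: False, q: False}
  {q: True, e: True, l: False}
  {l: True, q: False, e: False}
  {q: True, l: True, e: False}
  {e: True, l: True, q: False}


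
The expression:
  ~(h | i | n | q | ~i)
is never true.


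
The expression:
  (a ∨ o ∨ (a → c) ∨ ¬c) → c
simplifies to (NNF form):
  c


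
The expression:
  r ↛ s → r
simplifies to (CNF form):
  True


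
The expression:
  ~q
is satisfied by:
  {q: False}


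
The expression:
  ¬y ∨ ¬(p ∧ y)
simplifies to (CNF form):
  ¬p ∨ ¬y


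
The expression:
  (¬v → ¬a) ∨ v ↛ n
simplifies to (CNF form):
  v ∨ ¬a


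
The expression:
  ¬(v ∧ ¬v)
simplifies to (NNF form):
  True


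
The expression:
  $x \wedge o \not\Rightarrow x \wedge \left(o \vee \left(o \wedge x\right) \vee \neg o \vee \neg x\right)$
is never true.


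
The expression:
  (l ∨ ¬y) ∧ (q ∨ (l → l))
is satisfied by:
  {l: True, y: False}
  {y: False, l: False}
  {y: True, l: True}


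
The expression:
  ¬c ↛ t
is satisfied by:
  {t: True, c: False}
  {c: False, t: False}
  {c: True, t: True}


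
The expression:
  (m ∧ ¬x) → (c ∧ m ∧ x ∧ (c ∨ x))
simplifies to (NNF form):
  x ∨ ¬m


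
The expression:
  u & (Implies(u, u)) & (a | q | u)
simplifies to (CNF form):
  u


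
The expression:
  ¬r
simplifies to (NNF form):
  ¬r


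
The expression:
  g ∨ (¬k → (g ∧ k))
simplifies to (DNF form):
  g ∨ k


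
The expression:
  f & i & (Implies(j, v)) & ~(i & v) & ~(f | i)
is never true.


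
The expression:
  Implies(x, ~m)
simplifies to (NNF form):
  ~m | ~x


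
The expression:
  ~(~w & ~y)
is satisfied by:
  {y: True, w: True}
  {y: True, w: False}
  {w: True, y: False}


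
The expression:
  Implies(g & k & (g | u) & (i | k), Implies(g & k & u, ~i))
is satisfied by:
  {g: False, k: False, u: False, i: False}
  {i: True, g: False, k: False, u: False}
  {u: True, g: False, k: False, i: False}
  {i: True, u: True, g: False, k: False}
  {k: True, i: False, g: False, u: False}
  {i: True, k: True, g: False, u: False}
  {u: True, k: True, i: False, g: False}
  {i: True, u: True, k: True, g: False}
  {g: True, u: False, k: False, i: False}
  {i: True, g: True, u: False, k: False}
  {u: True, g: True, i: False, k: False}
  {i: True, u: True, g: True, k: False}
  {k: True, g: True, u: False, i: False}
  {i: True, k: True, g: True, u: False}
  {u: True, k: True, g: True, i: False}


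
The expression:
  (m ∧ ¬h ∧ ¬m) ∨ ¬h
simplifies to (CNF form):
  ¬h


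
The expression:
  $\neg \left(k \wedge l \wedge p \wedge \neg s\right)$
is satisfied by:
  {s: True, p: False, k: False, l: False}
  {s: False, p: False, k: False, l: False}
  {s: True, l: True, p: False, k: False}
  {l: True, s: False, p: False, k: False}
  {s: True, k: True, l: False, p: False}
  {k: True, l: False, p: False, s: False}
  {s: True, l: True, k: True, p: False}
  {l: True, k: True, s: False, p: False}
  {s: True, p: True, l: False, k: False}
  {p: True, l: False, k: False, s: False}
  {s: True, l: True, p: True, k: False}
  {l: True, p: True, s: False, k: False}
  {s: True, k: True, p: True, l: False}
  {k: True, p: True, l: False, s: False}
  {s: True, l: True, k: True, p: True}


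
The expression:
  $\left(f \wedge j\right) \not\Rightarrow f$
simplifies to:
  $\text{False}$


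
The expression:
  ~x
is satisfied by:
  {x: False}


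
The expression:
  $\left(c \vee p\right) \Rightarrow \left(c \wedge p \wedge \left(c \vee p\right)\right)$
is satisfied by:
  {p: False, c: False}
  {c: True, p: True}


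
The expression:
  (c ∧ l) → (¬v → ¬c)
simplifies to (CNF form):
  v ∨ ¬c ∨ ¬l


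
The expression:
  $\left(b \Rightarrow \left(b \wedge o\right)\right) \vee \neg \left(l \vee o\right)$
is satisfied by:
  {o: True, l: False, b: False}
  {l: False, b: False, o: False}
  {b: True, o: True, l: False}
  {b: True, l: False, o: False}
  {o: True, l: True, b: False}
  {l: True, o: False, b: False}
  {b: True, l: True, o: True}


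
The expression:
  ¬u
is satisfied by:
  {u: False}


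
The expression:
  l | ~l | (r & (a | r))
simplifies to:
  True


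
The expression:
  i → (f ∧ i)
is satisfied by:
  {f: True, i: False}
  {i: False, f: False}
  {i: True, f: True}


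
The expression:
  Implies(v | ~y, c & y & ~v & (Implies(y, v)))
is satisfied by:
  {y: True, v: False}


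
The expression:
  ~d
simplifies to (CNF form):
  ~d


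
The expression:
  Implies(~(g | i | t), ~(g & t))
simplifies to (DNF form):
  True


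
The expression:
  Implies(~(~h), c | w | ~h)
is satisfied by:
  {c: True, w: True, h: False}
  {c: True, h: False, w: False}
  {w: True, h: False, c: False}
  {w: False, h: False, c: False}
  {c: True, w: True, h: True}
  {c: True, h: True, w: False}
  {w: True, h: True, c: False}


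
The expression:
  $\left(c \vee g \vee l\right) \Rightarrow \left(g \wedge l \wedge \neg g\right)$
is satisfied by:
  {g: False, l: False, c: False}


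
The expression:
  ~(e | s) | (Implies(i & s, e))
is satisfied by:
  {e: True, s: False, i: False}
  {s: False, i: False, e: False}
  {i: True, e: True, s: False}
  {i: True, s: False, e: False}
  {e: True, s: True, i: False}
  {s: True, e: False, i: False}
  {i: True, s: True, e: True}


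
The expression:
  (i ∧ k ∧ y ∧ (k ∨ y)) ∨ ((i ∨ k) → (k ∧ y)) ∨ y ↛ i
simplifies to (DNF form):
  (k ∧ y) ∨ (¬i ∧ ¬k)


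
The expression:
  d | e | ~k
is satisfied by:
  {d: True, e: True, k: False}
  {d: True, k: False, e: False}
  {e: True, k: False, d: False}
  {e: False, k: False, d: False}
  {d: True, e: True, k: True}
  {d: True, k: True, e: False}
  {e: True, k: True, d: False}


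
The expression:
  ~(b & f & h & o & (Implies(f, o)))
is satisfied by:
  {h: False, o: False, b: False, f: False}
  {f: True, h: False, o: False, b: False}
  {b: True, h: False, o: False, f: False}
  {f: True, b: True, h: False, o: False}
  {o: True, f: False, h: False, b: False}
  {f: True, o: True, h: False, b: False}
  {b: True, o: True, f: False, h: False}
  {f: True, b: True, o: True, h: False}
  {h: True, b: False, o: False, f: False}
  {f: True, h: True, b: False, o: False}
  {b: True, h: True, f: False, o: False}
  {f: True, b: True, h: True, o: False}
  {o: True, h: True, b: False, f: False}
  {f: True, o: True, h: True, b: False}
  {b: True, o: True, h: True, f: False}


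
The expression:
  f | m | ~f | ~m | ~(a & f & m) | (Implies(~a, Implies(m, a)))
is always true.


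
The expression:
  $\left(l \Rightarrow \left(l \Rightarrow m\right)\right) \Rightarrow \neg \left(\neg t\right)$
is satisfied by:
  {t: True, l: True, m: False}
  {t: True, l: False, m: False}
  {t: True, m: True, l: True}
  {t: True, m: True, l: False}
  {l: True, m: False, t: False}


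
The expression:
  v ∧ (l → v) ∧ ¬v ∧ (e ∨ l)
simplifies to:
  False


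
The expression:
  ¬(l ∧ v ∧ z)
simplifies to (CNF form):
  ¬l ∨ ¬v ∨ ¬z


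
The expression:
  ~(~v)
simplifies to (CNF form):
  v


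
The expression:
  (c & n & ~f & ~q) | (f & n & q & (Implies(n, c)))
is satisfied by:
  {c: True, n: True, f: False, q: False}
  {q: True, f: True, c: True, n: True}


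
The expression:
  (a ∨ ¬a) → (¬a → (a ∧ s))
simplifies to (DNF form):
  a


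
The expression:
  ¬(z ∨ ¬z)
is never true.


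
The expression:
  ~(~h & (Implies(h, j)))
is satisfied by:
  {h: True}


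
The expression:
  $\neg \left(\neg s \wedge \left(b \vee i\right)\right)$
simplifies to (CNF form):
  $\left(s \vee \neg b\right) \wedge \left(s \vee \neg i\right)$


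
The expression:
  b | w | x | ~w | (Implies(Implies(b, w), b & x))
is always true.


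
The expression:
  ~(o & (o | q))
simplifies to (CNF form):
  ~o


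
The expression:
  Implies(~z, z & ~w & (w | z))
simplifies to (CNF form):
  z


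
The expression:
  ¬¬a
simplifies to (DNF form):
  a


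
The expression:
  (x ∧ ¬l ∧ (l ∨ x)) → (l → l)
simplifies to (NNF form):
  True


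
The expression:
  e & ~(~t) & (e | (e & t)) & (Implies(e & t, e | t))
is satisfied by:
  {t: True, e: True}


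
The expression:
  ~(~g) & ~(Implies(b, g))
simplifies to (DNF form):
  False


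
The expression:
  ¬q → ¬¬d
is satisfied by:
  {d: True, q: True}
  {d: True, q: False}
  {q: True, d: False}


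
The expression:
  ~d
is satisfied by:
  {d: False}


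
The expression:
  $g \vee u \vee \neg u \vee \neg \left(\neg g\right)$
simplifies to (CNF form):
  $\text{True}$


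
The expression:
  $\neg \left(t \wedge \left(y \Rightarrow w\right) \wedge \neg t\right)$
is always true.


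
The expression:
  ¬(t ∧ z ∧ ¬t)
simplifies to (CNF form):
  True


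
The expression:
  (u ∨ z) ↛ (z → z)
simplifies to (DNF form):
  False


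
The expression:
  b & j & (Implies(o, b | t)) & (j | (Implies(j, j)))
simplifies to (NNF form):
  b & j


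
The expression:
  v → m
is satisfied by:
  {m: True, v: False}
  {v: False, m: False}
  {v: True, m: True}


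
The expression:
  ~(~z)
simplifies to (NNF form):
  z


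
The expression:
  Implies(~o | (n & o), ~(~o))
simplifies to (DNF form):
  o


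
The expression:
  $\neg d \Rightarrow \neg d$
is always true.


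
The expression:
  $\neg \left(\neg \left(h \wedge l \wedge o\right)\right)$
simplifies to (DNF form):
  $h \wedge l \wedge o$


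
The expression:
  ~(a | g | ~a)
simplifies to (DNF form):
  False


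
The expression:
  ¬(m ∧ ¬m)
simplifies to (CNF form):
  True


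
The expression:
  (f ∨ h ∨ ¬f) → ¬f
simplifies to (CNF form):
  ¬f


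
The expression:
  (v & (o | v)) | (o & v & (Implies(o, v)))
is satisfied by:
  {v: True}


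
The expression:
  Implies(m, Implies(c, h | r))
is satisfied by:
  {r: True, h: True, m: False, c: False}
  {r: True, m: False, h: False, c: False}
  {h: True, r: False, m: False, c: False}
  {r: False, m: False, h: False, c: False}
  {c: True, r: True, h: True, m: False}
  {c: True, r: True, m: False, h: False}
  {c: True, h: True, r: False, m: False}
  {c: True, r: False, m: False, h: False}
  {r: True, m: True, h: True, c: False}
  {r: True, m: True, c: False, h: False}
  {m: True, h: True, c: False, r: False}
  {m: True, c: False, h: False, r: False}
  {r: True, m: True, c: True, h: True}
  {r: True, m: True, c: True, h: False}
  {m: True, c: True, h: True, r: False}


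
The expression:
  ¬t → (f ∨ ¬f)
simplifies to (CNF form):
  True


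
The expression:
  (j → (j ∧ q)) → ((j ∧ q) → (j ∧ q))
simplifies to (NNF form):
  True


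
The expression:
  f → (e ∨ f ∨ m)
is always true.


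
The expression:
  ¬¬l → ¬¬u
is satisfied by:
  {u: True, l: False}
  {l: False, u: False}
  {l: True, u: True}


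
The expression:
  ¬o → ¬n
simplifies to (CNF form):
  o ∨ ¬n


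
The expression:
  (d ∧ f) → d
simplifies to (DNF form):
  True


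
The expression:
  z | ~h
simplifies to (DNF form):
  z | ~h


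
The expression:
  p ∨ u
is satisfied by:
  {u: True, p: True}
  {u: True, p: False}
  {p: True, u: False}


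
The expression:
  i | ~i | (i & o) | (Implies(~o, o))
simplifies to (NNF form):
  True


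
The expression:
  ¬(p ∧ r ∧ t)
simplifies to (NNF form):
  ¬p ∨ ¬r ∨ ¬t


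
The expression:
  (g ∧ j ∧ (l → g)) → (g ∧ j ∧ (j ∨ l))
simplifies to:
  True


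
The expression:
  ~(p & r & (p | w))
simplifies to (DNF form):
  ~p | ~r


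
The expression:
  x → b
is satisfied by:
  {b: True, x: False}
  {x: False, b: False}
  {x: True, b: True}


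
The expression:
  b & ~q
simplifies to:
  b & ~q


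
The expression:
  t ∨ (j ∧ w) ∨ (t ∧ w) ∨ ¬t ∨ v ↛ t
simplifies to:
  True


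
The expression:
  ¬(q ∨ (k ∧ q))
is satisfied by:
  {q: False}


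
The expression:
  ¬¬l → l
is always true.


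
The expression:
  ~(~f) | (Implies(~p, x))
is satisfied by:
  {x: True, p: True, f: True}
  {x: True, p: True, f: False}
  {x: True, f: True, p: False}
  {x: True, f: False, p: False}
  {p: True, f: True, x: False}
  {p: True, f: False, x: False}
  {f: True, p: False, x: False}


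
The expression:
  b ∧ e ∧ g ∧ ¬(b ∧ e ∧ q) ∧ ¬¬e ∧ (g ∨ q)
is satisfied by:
  {e: True, b: True, g: True, q: False}


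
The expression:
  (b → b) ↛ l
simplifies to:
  ¬l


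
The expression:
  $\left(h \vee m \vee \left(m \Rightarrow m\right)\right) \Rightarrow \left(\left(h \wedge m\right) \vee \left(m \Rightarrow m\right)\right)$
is always true.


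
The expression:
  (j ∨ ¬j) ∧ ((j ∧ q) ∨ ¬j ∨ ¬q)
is always true.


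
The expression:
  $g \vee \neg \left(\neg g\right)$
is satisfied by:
  {g: True}


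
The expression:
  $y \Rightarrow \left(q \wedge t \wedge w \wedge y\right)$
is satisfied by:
  {t: True, w: True, q: True, y: False}
  {t: True, w: True, q: False, y: False}
  {t: True, q: True, w: False, y: False}
  {t: True, q: False, w: False, y: False}
  {w: True, q: True, t: False, y: False}
  {w: True, q: False, t: False, y: False}
  {q: True, t: False, w: False, y: False}
  {q: False, t: False, w: False, y: False}
  {y: True, t: True, w: True, q: True}


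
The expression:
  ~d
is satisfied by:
  {d: False}


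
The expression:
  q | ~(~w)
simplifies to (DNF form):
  q | w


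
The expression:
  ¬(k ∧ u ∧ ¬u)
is always true.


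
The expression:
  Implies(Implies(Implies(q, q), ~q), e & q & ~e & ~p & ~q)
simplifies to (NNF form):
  q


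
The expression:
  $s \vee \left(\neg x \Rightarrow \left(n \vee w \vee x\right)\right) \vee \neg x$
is always true.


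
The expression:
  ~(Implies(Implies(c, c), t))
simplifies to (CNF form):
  ~t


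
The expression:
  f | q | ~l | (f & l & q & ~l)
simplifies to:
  f | q | ~l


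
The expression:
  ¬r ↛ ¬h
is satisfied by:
  {h: True, r: False}


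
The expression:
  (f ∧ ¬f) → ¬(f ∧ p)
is always true.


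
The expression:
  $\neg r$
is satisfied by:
  {r: False}


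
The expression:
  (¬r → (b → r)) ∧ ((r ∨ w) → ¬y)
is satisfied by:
  {b: False, r: False, y: False, w: False}
  {w: True, b: False, r: False, y: False}
  {r: True, w: False, b: False, y: False}
  {w: True, r: True, b: False, y: False}
  {r: True, b: True, w: False, y: False}
  {w: True, r: True, b: True, y: False}
  {y: True, w: False, b: False, r: False}


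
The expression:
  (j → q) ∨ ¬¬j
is always true.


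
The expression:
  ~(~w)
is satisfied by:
  {w: True}


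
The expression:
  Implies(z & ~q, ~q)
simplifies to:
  True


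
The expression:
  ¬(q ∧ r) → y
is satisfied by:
  {y: True, q: True, r: True}
  {y: True, q: True, r: False}
  {y: True, r: True, q: False}
  {y: True, r: False, q: False}
  {q: True, r: True, y: False}


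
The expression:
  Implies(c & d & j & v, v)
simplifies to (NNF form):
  True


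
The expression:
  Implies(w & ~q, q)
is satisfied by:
  {q: True, w: False}
  {w: False, q: False}
  {w: True, q: True}


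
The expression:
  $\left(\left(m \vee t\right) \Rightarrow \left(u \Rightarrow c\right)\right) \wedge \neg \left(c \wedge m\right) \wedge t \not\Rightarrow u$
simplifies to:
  $t \wedge \neg u \wedge \left(\neg c \vee \neg m\right)$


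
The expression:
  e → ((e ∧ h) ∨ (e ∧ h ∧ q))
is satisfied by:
  {h: True, e: False}
  {e: False, h: False}
  {e: True, h: True}


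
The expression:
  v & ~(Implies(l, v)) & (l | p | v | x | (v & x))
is never true.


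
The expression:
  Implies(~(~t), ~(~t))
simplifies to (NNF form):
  True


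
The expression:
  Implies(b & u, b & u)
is always true.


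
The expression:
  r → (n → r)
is always true.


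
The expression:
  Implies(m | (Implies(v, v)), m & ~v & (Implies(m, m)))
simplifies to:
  m & ~v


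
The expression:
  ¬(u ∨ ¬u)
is never true.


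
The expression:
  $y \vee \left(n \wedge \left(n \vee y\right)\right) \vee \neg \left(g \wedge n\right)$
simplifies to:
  $\text{True}$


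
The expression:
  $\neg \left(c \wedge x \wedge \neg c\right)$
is always true.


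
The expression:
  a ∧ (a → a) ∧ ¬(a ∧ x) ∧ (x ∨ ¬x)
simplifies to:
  a ∧ ¬x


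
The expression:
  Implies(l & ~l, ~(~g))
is always true.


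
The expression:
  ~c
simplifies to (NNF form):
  ~c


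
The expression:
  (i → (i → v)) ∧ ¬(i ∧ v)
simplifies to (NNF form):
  ¬i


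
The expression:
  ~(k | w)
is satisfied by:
  {w: False, k: False}


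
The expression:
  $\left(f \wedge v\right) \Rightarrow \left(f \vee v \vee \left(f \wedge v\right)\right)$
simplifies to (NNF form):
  $\text{True}$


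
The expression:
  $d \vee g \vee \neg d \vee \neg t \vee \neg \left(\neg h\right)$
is always true.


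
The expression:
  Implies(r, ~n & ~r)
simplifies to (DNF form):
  ~r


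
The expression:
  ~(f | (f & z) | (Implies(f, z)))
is never true.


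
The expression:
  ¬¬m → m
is always true.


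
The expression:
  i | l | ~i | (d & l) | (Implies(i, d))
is always true.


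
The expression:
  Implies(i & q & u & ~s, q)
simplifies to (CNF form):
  True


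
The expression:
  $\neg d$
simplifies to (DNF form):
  $\neg d$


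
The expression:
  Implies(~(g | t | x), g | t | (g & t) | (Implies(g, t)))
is always true.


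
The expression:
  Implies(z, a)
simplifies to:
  a | ~z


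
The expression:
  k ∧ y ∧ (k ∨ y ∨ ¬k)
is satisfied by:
  {y: True, k: True}


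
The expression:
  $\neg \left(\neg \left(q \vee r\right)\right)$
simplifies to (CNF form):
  $q \vee r$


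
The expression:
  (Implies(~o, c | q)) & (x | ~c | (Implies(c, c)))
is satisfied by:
  {q: True, c: True, o: True}
  {q: True, c: True, o: False}
  {q: True, o: True, c: False}
  {q: True, o: False, c: False}
  {c: True, o: True, q: False}
  {c: True, o: False, q: False}
  {o: True, c: False, q: False}


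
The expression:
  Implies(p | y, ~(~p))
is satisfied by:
  {p: True, y: False}
  {y: False, p: False}
  {y: True, p: True}


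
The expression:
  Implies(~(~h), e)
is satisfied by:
  {e: True, h: False}
  {h: False, e: False}
  {h: True, e: True}


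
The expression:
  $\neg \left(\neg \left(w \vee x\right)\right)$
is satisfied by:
  {x: True, w: True}
  {x: True, w: False}
  {w: True, x: False}


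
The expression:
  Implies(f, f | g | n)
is always true.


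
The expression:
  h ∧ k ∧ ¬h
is never true.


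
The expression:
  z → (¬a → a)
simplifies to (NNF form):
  a ∨ ¬z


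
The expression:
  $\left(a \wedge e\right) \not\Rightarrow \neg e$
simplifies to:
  $a \wedge e$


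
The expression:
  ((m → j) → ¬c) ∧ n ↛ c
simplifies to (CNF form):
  n ∧ ¬c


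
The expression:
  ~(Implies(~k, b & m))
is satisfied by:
  {m: False, k: False, b: False}
  {b: True, m: False, k: False}
  {m: True, b: False, k: False}


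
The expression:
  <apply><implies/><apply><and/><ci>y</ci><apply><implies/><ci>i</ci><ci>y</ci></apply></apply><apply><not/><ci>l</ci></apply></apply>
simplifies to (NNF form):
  <apply><or/><apply><not/><ci>l</ci></apply><apply><not/><ci>y</ci></apply></apply>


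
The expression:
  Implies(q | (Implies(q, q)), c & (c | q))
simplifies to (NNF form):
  c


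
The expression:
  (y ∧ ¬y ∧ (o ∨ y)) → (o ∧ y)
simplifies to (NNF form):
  True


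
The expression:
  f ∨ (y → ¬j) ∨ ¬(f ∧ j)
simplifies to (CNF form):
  True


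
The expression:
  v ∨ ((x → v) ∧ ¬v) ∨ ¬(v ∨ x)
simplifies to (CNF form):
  v ∨ ¬x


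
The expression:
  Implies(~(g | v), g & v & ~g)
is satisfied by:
  {v: True, g: True}
  {v: True, g: False}
  {g: True, v: False}


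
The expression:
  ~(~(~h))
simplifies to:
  ~h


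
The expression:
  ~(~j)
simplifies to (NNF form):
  j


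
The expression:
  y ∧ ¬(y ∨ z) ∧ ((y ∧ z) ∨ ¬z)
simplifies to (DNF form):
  False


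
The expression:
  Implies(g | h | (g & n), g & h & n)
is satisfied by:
  {n: True, h: False, g: False}
  {n: False, h: False, g: False}
  {g: True, h: True, n: True}


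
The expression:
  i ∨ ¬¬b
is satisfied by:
  {i: True, b: True}
  {i: True, b: False}
  {b: True, i: False}


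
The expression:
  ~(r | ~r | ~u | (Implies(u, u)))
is never true.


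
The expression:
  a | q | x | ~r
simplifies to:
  a | q | x | ~r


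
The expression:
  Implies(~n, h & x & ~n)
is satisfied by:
  {n: True, x: True, h: True}
  {n: True, x: True, h: False}
  {n: True, h: True, x: False}
  {n: True, h: False, x: False}
  {x: True, h: True, n: False}


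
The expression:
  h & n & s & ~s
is never true.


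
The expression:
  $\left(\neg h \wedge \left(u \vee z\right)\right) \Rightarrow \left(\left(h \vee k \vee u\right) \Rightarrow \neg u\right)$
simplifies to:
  $h \vee \neg u$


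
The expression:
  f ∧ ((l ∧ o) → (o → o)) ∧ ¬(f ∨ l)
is never true.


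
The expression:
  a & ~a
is never true.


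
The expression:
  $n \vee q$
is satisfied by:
  {n: True, q: True}
  {n: True, q: False}
  {q: True, n: False}


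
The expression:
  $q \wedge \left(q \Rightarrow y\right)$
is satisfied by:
  {y: True, q: True}


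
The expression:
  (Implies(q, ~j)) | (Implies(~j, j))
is always true.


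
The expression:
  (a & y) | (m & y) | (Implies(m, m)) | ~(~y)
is always true.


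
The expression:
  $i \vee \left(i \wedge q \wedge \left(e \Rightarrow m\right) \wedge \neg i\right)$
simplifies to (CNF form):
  $i$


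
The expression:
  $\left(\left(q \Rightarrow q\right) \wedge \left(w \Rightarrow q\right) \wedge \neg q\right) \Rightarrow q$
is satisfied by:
  {q: True, w: True}
  {q: True, w: False}
  {w: True, q: False}


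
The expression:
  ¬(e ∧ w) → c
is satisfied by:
  {c: True, w: True, e: True}
  {c: True, w: True, e: False}
  {c: True, e: True, w: False}
  {c: True, e: False, w: False}
  {w: True, e: True, c: False}


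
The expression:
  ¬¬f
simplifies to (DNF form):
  f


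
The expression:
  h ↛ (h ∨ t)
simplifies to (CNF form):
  False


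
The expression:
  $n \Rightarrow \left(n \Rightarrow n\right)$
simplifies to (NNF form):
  $\text{True}$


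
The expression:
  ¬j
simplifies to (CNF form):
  ¬j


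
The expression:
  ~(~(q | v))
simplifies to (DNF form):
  q | v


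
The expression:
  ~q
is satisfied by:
  {q: False}


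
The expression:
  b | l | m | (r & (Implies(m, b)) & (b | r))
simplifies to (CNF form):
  b | l | m | r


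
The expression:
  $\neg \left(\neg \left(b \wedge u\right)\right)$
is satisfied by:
  {u: True, b: True}


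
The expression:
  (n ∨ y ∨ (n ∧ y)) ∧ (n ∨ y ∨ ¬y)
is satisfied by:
  {n: True, y: True}
  {n: True, y: False}
  {y: True, n: False}


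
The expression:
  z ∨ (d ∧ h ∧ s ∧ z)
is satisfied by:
  {z: True}


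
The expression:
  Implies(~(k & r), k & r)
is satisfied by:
  {r: True, k: True}


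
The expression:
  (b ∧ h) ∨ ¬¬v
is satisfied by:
  {b: True, v: True, h: True}
  {b: True, v: True, h: False}
  {v: True, h: True, b: False}
  {v: True, h: False, b: False}
  {b: True, h: True, v: False}


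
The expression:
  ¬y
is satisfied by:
  {y: False}


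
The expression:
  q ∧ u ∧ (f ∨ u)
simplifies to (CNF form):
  q ∧ u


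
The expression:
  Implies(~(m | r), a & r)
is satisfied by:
  {r: True, m: True}
  {r: True, m: False}
  {m: True, r: False}


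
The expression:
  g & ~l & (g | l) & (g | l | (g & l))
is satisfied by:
  {g: True, l: False}


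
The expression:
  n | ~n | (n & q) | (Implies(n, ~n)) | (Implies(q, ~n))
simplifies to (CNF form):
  True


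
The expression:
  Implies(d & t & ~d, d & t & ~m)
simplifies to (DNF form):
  True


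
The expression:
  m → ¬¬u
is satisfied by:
  {u: True, m: False}
  {m: False, u: False}
  {m: True, u: True}


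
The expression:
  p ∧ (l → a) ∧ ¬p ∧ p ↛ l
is never true.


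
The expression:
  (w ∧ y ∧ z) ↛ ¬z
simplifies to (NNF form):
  w ∧ y ∧ z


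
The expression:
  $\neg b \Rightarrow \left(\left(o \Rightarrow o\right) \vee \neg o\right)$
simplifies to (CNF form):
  $\text{True}$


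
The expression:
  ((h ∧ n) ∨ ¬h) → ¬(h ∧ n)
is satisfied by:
  {h: False, n: False}
  {n: True, h: False}
  {h: True, n: False}


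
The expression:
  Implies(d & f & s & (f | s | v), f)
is always true.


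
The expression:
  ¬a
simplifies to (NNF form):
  ¬a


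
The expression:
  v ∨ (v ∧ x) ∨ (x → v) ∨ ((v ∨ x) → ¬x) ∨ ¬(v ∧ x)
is always true.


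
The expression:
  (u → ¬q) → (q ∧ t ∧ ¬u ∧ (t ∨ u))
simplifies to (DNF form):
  (q ∧ t) ∨ (q ∧ u)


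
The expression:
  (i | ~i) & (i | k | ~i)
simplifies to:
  True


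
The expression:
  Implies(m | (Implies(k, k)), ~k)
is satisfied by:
  {k: False}


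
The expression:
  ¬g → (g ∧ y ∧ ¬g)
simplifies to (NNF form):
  g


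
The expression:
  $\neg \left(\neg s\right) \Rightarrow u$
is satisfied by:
  {u: True, s: False}
  {s: False, u: False}
  {s: True, u: True}


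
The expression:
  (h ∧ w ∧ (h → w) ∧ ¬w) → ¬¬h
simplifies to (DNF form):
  True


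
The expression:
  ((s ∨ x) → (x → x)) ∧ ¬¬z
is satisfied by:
  {z: True}


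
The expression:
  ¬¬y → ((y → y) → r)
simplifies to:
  r ∨ ¬y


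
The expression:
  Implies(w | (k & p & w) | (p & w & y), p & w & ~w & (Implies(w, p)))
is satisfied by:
  {w: False}


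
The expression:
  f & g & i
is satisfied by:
  {i: True, g: True, f: True}


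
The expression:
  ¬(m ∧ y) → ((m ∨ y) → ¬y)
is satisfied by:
  {m: True, y: False}
  {y: False, m: False}
  {y: True, m: True}


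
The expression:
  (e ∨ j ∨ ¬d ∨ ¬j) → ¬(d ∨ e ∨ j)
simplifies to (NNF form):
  ¬d ∧ ¬e ∧ ¬j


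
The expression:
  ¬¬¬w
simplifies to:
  ¬w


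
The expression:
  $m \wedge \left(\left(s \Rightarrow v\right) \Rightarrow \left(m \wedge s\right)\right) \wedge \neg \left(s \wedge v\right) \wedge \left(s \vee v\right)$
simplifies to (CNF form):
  $m \wedge s \wedge \neg v$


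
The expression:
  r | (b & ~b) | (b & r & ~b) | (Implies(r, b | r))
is always true.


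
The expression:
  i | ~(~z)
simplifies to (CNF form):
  i | z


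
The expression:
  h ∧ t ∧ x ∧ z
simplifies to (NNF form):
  h ∧ t ∧ x ∧ z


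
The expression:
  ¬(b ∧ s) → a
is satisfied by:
  {a: True, b: True, s: True}
  {a: True, b: True, s: False}
  {a: True, s: True, b: False}
  {a: True, s: False, b: False}
  {b: True, s: True, a: False}


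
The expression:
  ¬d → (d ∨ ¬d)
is always true.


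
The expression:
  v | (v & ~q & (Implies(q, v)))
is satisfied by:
  {v: True}


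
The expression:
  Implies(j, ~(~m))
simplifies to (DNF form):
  m | ~j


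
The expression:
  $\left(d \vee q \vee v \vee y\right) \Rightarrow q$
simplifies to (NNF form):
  $q \vee \left(\neg d \wedge \neg v \wedge \neg y\right)$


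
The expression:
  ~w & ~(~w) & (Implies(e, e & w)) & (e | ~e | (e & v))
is never true.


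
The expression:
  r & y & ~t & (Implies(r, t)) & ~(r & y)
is never true.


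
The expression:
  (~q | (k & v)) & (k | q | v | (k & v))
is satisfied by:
  {k: True, v: True, q: False}
  {k: True, v: False, q: False}
  {v: True, k: False, q: False}
  {q: True, k: True, v: True}


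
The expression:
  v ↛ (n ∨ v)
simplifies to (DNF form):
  False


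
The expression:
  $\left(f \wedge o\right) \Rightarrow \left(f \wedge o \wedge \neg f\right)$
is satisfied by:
  {o: False, f: False}
  {f: True, o: False}
  {o: True, f: False}


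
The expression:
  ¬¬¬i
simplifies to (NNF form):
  ¬i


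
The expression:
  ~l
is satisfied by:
  {l: False}


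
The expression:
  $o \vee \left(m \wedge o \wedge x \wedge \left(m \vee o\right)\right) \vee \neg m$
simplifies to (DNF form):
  $o \vee \neg m$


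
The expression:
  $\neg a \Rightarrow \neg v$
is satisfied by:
  {a: True, v: False}
  {v: False, a: False}
  {v: True, a: True}


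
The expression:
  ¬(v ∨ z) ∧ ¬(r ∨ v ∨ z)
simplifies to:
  ¬r ∧ ¬v ∧ ¬z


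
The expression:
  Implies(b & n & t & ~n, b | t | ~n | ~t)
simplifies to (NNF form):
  True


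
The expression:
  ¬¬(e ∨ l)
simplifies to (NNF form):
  e ∨ l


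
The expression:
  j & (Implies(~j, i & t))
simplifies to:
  j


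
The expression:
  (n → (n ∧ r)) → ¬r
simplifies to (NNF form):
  ¬r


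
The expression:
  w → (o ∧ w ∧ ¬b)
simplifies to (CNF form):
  (o ∨ ¬w) ∧ (¬b ∨ ¬w)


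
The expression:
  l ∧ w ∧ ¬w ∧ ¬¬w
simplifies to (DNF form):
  False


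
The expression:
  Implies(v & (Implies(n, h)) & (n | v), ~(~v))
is always true.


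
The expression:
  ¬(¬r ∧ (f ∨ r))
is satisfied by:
  {r: True, f: False}
  {f: False, r: False}
  {f: True, r: True}


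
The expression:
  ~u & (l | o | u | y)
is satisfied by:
  {y: True, o: True, l: True, u: False}
  {y: True, o: True, u: False, l: False}
  {y: True, l: True, u: False, o: False}
  {y: True, u: False, l: False, o: False}
  {o: True, l: True, u: False, y: False}
  {o: True, u: False, l: False, y: False}
  {l: True, o: False, u: False, y: False}


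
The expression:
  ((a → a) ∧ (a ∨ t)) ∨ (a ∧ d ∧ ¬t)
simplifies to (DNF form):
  a ∨ t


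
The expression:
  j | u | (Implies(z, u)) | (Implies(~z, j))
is always true.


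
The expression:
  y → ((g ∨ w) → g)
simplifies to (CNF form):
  g ∨ ¬w ∨ ¬y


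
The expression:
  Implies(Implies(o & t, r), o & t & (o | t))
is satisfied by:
  {t: True, o: True}


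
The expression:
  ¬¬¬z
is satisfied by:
  {z: False}


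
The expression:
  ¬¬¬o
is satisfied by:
  {o: False}


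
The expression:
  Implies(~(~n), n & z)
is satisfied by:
  {z: True, n: False}
  {n: False, z: False}
  {n: True, z: True}


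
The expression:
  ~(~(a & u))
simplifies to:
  a & u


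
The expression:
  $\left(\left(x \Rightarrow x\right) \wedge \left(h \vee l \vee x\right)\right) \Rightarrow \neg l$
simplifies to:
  $\neg l$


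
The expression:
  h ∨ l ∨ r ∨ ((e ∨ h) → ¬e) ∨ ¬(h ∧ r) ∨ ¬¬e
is always true.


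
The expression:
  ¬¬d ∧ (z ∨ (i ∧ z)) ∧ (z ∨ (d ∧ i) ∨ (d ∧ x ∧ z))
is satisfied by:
  {z: True, d: True}


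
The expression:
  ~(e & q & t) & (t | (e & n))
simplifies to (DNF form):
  (t & ~e) | (t & ~q) | (e & n & ~t)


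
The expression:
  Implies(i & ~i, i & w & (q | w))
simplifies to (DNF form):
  True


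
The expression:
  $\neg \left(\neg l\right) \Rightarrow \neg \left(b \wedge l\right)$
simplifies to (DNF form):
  $\neg b \vee \neg l$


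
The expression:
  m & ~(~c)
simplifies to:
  c & m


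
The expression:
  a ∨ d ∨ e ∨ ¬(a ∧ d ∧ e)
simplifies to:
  True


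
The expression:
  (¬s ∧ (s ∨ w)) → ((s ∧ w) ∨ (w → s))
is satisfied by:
  {s: True, w: False}
  {w: False, s: False}
  {w: True, s: True}


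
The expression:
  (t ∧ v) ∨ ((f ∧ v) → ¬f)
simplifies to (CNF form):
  t ∨ ¬f ∨ ¬v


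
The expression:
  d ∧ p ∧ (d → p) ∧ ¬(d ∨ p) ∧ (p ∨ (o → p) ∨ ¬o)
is never true.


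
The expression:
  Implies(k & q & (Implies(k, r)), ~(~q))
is always true.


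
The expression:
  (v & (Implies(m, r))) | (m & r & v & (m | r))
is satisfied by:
  {r: True, v: True, m: False}
  {v: True, m: False, r: False}
  {r: True, m: True, v: True}


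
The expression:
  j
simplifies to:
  j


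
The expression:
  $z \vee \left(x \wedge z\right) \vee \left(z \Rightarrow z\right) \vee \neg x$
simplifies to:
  $\text{True}$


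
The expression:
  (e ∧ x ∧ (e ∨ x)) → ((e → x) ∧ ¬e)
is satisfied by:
  {e: False, x: False}
  {x: True, e: False}
  {e: True, x: False}


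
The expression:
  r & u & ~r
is never true.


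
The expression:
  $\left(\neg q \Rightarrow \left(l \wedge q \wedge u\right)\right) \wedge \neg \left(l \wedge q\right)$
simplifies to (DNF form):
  $q \wedge \neg l$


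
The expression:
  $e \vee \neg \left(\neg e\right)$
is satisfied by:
  {e: True}


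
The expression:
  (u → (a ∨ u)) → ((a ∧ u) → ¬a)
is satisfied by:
  {u: False, a: False}
  {a: True, u: False}
  {u: True, a: False}
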